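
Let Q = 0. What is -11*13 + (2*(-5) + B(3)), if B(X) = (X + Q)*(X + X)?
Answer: -135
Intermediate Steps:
B(X) = 2*X² (B(X) = (X + 0)*(X + X) = X*(2*X) = 2*X²)
-11*13 + (2*(-5) + B(3)) = -11*13 + (2*(-5) + 2*3²) = -143 + (-10 + 2*9) = -143 + (-10 + 18) = -143 + 8 = -135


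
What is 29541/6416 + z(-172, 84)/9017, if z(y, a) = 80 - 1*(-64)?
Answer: 267295101/57853072 ≈ 4.6202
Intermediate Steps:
z(y, a) = 144 (z(y, a) = 80 + 64 = 144)
29541/6416 + z(-172, 84)/9017 = 29541/6416 + 144/9017 = 267295101/57853072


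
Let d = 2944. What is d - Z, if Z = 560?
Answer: 2384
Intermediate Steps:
d - Z = 2944 - 1*560 = 2944 - 560 = 2384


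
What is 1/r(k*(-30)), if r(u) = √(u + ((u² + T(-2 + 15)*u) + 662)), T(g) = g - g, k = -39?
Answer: √342683/685366 ≈ 0.00085413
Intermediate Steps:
T(g) = 0
r(u) = √(662 + u + u²) (r(u) = √(u + ((u² + 0*u) + 662)) = √(u + ((u² + 0) + 662)) = √(u + (u² + 662)) = √(u + (662 + u²)) = √(662 + u + u²))
1/r(k*(-30)) = 1/(√(662 - 39*(-30) + (-39*(-30))²)) = 1/(√(662 + 1170 + 1170²)) = 1/(√(662 + 1170 + 1368900)) = 1/(√1370732) = 1/(2*√342683) = √342683/685366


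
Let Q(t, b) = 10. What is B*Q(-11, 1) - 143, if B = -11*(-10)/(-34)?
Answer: -2981/17 ≈ -175.35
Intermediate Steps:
B = -55/17 (B = 110*(-1/34) = -55/17 ≈ -3.2353)
B*Q(-11, 1) - 143 = -55/17*10 - 143 = -550/17 - 143 = -2981/17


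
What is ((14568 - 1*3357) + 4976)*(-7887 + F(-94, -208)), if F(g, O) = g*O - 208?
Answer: 185454459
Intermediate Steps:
F(g, O) = -208 + O*g (F(g, O) = O*g - 208 = -208 + O*g)
((14568 - 1*3357) + 4976)*(-7887 + F(-94, -208)) = ((14568 - 1*3357) + 4976)*(-7887 + (-208 - 208*(-94))) = ((14568 - 3357) + 4976)*(-7887 + (-208 + 19552)) = (11211 + 4976)*(-7887 + 19344) = 16187*11457 = 185454459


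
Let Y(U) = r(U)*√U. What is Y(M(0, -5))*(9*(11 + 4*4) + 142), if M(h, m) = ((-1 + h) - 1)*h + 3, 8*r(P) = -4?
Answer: -385*√3/2 ≈ -333.42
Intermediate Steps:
r(P) = -½ (r(P) = (⅛)*(-4) = -½)
M(h, m) = 3 + h*(-2 + h) (M(h, m) = (-2 + h)*h + 3 = h*(-2 + h) + 3 = 3 + h*(-2 + h))
Y(U) = -√U/2
Y(M(0, -5))*(9*(11 + 4*4) + 142) = (-√(3 + 0² - 2*0)/2)*(9*(11 + 4*4) + 142) = (-√(3 + 0 + 0)/2)*(9*(11 + 16) + 142) = (-√3/2)*(9*27 + 142) = (-√3/2)*(243 + 142) = -√3/2*385 = -385*√3/2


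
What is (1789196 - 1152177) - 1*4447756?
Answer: -3810737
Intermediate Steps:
(1789196 - 1152177) - 1*4447756 = 637019 - 4447756 = -3810737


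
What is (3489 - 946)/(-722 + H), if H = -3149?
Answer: -2543/3871 ≈ -0.65694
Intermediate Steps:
(3489 - 946)/(-722 + H) = (3489 - 946)/(-722 - 3149) = 2543/(-3871) = 2543*(-1/3871) = -2543/3871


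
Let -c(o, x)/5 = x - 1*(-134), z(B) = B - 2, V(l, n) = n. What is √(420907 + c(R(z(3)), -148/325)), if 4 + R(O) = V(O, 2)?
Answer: √1775510945/65 ≈ 648.26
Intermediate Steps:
z(B) = -2 + B
R(O) = -2 (R(O) = -4 + 2 = -2)
c(o, x) = -670 - 5*x (c(o, x) = -5*(x - 1*(-134)) = -5*(x + 134) = -5*(134 + x) = -670 - 5*x)
√(420907 + c(R(z(3)), -148/325)) = √(420907 + (-670 - (-740)/325)) = √(420907 + (-670 - 5*(-148/325))) = √(420907 + (-670 + 148/65)) = √(420907 - 43402/65) = √(27315553/65) = √1775510945/65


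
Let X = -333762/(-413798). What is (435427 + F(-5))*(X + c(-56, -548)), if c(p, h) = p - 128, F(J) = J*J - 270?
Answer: -1499500089670/18809 ≈ -7.9722e+7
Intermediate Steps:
F(J) = -270 + J**2 (F(J) = J**2 - 270 = -270 + J**2)
c(p, h) = -128 + p
X = 15171/18809 (X = -333762*(-1/413798) = 15171/18809 ≈ 0.80658)
(435427 + F(-5))*(X + c(-56, -548)) = (435427 + (-270 + (-5)**2))*(15171/18809 + (-128 - 56)) = (435427 + (-270 + 25))*(15171/18809 - 184) = (435427 - 245)*(-3445685/18809) = 435182*(-3445685/18809) = -1499500089670/18809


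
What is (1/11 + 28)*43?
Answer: 13287/11 ≈ 1207.9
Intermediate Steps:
(1/11 + 28)*43 = (309/11)*43 = 13287/11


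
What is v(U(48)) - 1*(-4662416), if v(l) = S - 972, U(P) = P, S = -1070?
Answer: 4660374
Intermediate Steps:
v(l) = -2042 (v(l) = -1070 - 972 = -2042)
v(U(48)) - 1*(-4662416) = -2042 - 1*(-4662416) = -2042 + 4662416 = 4660374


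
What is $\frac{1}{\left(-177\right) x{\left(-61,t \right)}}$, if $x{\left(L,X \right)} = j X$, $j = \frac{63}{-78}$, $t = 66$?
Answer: $\frac{13}{122661} \approx 0.00010598$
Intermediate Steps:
$j = - \frac{21}{26}$ ($j = 63 \left(- \frac{1}{78}\right) = - \frac{21}{26} \approx -0.80769$)
$x{\left(L,X \right)} = - \frac{21 X}{26}$
$\frac{1}{\left(-177\right) x{\left(-61,t \right)}} = \frac{1}{\left(-177\right) \left(\left(- \frac{21}{26}\right) 66\right)} = \frac{1}{\left(-177\right) \left(- \frac{693}{13}\right)} = \frac{1}{\frac{122661}{13}} = \frac{13}{122661}$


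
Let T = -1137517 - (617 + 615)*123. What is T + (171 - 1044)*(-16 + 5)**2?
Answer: -1394686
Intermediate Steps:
T = -1289053 (T = -1137517 - 1232*123 = -1137517 - 1*151536 = -1137517 - 151536 = -1289053)
T + (171 - 1044)*(-16 + 5)**2 = -1289053 + (171 - 1044)*(-16 + 5)**2 = -1289053 - 873*(-11)**2 = -1289053 - 873*121 = -1289053 - 105633 = -1394686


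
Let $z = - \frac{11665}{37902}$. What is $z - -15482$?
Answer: $\frac{586787099}{37902} \approx 15482.0$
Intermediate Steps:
$z = - \frac{11665}{37902}$ ($z = \left(-11665\right) \frac{1}{37902} = - \frac{11665}{37902} \approx -0.30777$)
$z - -15482 = - \frac{11665}{37902} - -15482 = - \frac{11665}{37902} + 15482 = \frac{586787099}{37902}$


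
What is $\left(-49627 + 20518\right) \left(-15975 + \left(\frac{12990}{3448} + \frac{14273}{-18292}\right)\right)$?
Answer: $\frac{916358493389088}{1970963} \approx 4.6493 \cdot 10^{8}$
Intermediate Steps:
$\left(-49627 + 20518\right) \left(-15975 + \left(\frac{12990}{3448} + \frac{14273}{-18292}\right)\right) = - 29109 \left(-15975 + \left(12990 \cdot \frac{1}{3448} + 14273 \left(- \frac{1}{18292}\right)\right)\right) = - 29109 \left(-15975 + \left(\frac{6495}{1724} - \frac{14273}{18292}\right)\right) = - 29109 \left(-15975 + \frac{5887493}{1970963}\right) = \left(-29109\right) \left(- \frac{31480246432}{1970963}\right) = \frac{916358493389088}{1970963}$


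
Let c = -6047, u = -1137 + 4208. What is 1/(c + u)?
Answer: -1/2976 ≈ -0.00033602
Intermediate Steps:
u = 3071
1/(c + u) = 1/(-6047 + 3071) = 1/(-2976) = -1/2976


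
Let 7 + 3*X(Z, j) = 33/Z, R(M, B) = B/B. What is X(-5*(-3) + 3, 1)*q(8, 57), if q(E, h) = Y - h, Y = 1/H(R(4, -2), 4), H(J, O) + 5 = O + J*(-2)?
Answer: 2666/27 ≈ 98.741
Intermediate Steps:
R(M, B) = 1
H(J, O) = -5 + O - 2*J (H(J, O) = -5 + (O + J*(-2)) = -5 + (O - 2*J) = -5 + O - 2*J)
Y = -⅓ (Y = 1/(-5 + 4 - 2*1) = 1/(-5 + 4 - 2) = 1/(-3) = -⅓ ≈ -0.33333)
X(Z, j) = -7/3 + 11/Z (X(Z, j) = -7/3 + (33/Z)/3 = -7/3 + 11/Z)
q(E, h) = -⅓ - h
X(-5*(-3) + 3, 1)*q(8, 57) = (-7/3 + 11/(-5*(-3) + 3))*(-⅓ - 1*57) = (-7/3 + 11/(15 + 3))*(-⅓ - 57) = (-7/3 + 11/18)*(-172/3) = -31/18*(-172/3) = 2666/27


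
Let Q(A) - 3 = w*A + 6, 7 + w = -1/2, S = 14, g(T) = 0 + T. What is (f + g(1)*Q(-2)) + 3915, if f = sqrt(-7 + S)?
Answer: 3939 + sqrt(7) ≈ 3941.6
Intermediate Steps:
g(T) = T
f = sqrt(7) (f = sqrt(-7 + 14) = sqrt(7) ≈ 2.6458)
w = -15/2 (w = -7 - 1/2 = -15/2 ≈ -7.5000)
Q(A) = 9 - 15*A/2 (Q(A) = 3 + (-15*A/2 + 6) = 3 + (6 - 15*A/2) = 9 - 15*A/2)
(f + g(1)*Q(-2)) + 3915 = (sqrt(7) + 1*(9 - 15/2*(-2))) + 3915 = (sqrt(7) + 1*(9 + 15)) + 3915 = (sqrt(7) + 1*24) + 3915 = (sqrt(7) + 24) + 3915 = (24 + sqrt(7)) + 3915 = 3939 + sqrt(7)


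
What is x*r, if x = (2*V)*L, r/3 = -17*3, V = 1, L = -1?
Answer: 306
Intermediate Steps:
r = -153 (r = 3*(-17*3) = 3*(-51) = -153)
x = -2 (x = (2*1)*(-1) = 2*(-1) = -2)
x*r = -2*(-153) = 306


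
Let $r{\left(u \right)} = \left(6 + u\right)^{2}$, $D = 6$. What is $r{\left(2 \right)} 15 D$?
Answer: $5760$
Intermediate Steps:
$r{\left(2 \right)} 15 D = \left(6 + 2\right)^{2} \cdot 15 \cdot 6 = 8^{2} \cdot 15 \cdot 6 = 64 \cdot 15 \cdot 6 = 960 \cdot 6 = 5760$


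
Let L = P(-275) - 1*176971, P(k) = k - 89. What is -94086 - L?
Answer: 83249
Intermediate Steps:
P(k) = -89 + k
L = -177335 (L = (-89 - 275) - 1*176971 = -364 - 176971 = -177335)
-94086 - L = -94086 - 1*(-177335) = -94086 + 177335 = 83249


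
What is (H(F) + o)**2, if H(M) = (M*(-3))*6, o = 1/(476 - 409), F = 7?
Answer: 71250481/4489 ≈ 15872.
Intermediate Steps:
o = 1/67 ≈ 0.014925
H(M) = -18*M (H(M) = -3*M*6 = -18*M)
(H(F) + o)**2 = (-18*7 + 1/67)**2 = (-126 + 1/67)**2 = (-8441/67)**2 = 71250481/4489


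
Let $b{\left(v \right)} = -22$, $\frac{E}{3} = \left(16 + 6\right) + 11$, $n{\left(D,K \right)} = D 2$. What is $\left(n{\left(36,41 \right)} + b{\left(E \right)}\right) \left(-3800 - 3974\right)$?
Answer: $-388700$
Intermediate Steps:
$n{\left(D,K \right)} = 2 D$
$E = 99$ ($E = 3 \left(\left(16 + 6\right) + 11\right) = 3 \left(22 + 11\right) = 3 \cdot 33 = 99$)
$\left(n{\left(36,41 \right)} + b{\left(E \right)}\right) \left(-3800 - 3974\right) = \left(2 \cdot 36 - 22\right) \left(-3800 - 3974\right) = \left(72 - 22\right) \left(-7774\right) = 50 \left(-7774\right) = -388700$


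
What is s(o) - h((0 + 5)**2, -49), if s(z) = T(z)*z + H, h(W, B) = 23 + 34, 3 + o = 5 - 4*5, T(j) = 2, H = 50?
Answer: -43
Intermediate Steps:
o = -18 (o = -3 + (5 - 4*5) = -3 + (5 - 20) = -3 - 15 = -18)
h(W, B) = 57
s(z) = 50 + 2*z (s(z) = 2*z + 50 = 50 + 2*z)
s(o) - h((0 + 5)**2, -49) = (50 + 2*(-18)) - 1*57 = (50 - 36) - 57 = 14 - 57 = -43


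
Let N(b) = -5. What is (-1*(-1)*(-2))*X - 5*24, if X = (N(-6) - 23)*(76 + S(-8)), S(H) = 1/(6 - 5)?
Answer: 4192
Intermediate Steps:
S(H) = 1 (S(H) = 1/1 = 1)
X = -2156 (X = (-5 - 23)*(76 + 1) = -28*77 = -2156)
(-1*(-1)*(-2))*X - 5*24 = (-1*(-1)*(-2))*(-2156) - 5*24 = (1*(-2))*(-2156) - 120 = -2*(-2156) - 120 = 4312 - 120 = 4192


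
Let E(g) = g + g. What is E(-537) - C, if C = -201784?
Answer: 200710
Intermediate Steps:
E(g) = 2*g
E(-537) - C = 2*(-537) - 1*(-201784) = -1074 + 201784 = 200710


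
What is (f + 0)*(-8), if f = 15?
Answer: -120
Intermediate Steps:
(f + 0)*(-8) = (15 + 0)*(-8) = 15*(-8) = -120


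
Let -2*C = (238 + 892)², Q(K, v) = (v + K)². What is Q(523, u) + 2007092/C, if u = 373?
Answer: 256277934054/319225 ≈ 8.0281e+5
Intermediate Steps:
Q(K, v) = (K + v)²
C = -638450 (C = -(238 + 892)²/2 = -½*1130² = -½*1276900 = -638450)
Q(523, u) + 2007092/C = (523 + 373)² + 2007092/(-638450) = 896² + 2007092*(-1/638450) = 802816 - 1003546/319225 = 256277934054/319225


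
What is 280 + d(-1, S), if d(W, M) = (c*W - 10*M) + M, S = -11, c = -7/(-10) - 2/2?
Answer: 3793/10 ≈ 379.30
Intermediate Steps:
c = -3/10 (c = -7*(-1/10) - 2*1/2 = 7/10 - 1 = -3/10 ≈ -0.30000)
d(W, M) = -9*M - 3*W/10 (d(W, M) = (-3*W/10 - 10*M) + M = (-10*M - 3*W/10) + M = -9*M - 3*W/10)
280 + d(-1, S) = 280 + (-9*(-11) - 3/10*(-1)) = 280 + (99 + 3/10) = 280 + 993/10 = 3793/10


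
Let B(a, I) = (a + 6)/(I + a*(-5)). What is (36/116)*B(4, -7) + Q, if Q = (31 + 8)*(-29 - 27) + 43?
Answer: -186277/87 ≈ -2141.1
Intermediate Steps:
B(a, I) = (6 + a)/(I - 5*a)
Q = -2141 (Q = 39*(-56) + 43 = -2184 + 43 = -2141)
(36/116)*B(4, -7) + Q = (36/116)*((6 + 4)/(-7 - 5*4)) - 2141 = (36*(1/116))*(10/(-7 - 20)) - 2141 = 9*(10/(-27))/29 - 2141 = 9*(-1/27*10)/29 - 2141 = (9/29)*(-10/27) - 2141 = -10/87 - 2141 = -186277/87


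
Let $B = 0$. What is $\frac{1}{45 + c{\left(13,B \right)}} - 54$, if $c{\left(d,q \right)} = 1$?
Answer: $- \frac{2483}{46} \approx -53.978$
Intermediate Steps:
$\frac{1}{45 + c{\left(13,B \right)}} - 54 = \frac{1}{45 + 1} - 54 = \frac{1}{46} - 54 = - \frac{2483}{46}$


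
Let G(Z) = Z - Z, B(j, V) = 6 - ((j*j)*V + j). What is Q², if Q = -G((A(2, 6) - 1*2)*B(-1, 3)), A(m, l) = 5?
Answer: 0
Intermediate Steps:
B(j, V) = 6 - j - V*j² (B(j, V) = 6 - (j²*V + j) = 6 - (V*j² + j) = 6 - (j + V*j²) = 6 + (-j - V*j²) = 6 - j - V*j²)
G(Z) = 0
Q = 0 (Q = -1*0 = 0)
Q² = 0² = 0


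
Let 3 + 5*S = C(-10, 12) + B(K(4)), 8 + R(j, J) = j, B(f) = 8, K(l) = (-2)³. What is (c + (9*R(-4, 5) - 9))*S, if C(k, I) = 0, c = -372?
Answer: -489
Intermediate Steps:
K(l) = -8
R(j, J) = -8 + j
S = 1 (S = -⅗ + (0 + 8)/5 = -⅗ + (⅕)*8 = -⅗ + 8/5 = 1)
(c + (9*R(-4, 5) - 9))*S = (-372 + (9*(-8 - 4) - 9))*1 = (-372 + (9*(-12) - 9))*1 = (-372 + (-108 - 9))*1 = (-372 - 117)*1 = -489*1 = -489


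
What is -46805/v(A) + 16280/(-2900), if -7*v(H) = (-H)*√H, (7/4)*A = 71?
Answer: -814/145 - 2293445*√497/40328 ≈ -1273.4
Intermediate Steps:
A = 284/7 (A = (4/7)*71 = 284/7 ≈ 40.571)
v(H) = H^(3/2)/7 (v(H) = -(-H)*√H/7 = -(-1)*H^(3/2)/7 = H^(3/2)/7)
-46805/v(A) + 16280/(-2900) = -46805*49*√497/40328 + 16280/(-2900) = -46805*49*√497/40328 + 16280*(-1/2900) = -46805*49*√497/40328 - 814/145 = -2293445*√497/40328 - 814/145 = -814/145 - 2293445*√497/40328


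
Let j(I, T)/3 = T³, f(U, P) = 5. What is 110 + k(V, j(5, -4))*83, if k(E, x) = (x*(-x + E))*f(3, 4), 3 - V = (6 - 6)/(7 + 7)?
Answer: -15537490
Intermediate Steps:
j(I, T) = 3*T³
V = 3 (V = 3 - (6 - 6)/(7 + 7) = 3 - 0/14 = 3 - 1*0 = 3 + 0 = 3)
k(E, x) = 5*x*(E - x) (k(E, x) = (x*(-x + E))*5 = (x*(E - x))*5 = 5*x*(E - x))
110 + k(V, j(5, -4))*83 = 110 + (5*(3*(-4)³)*(3 - 3*(-4)³))*83 = 110 + (5*(3*(-64))*(3 - 3*(-64)))*83 = 110 + (5*(-192)*(3 - 1*(-192)))*83 = 110 + (5*(-192)*(3 + 192))*83 = 110 + (5*(-192)*195)*83 = 110 - 187200*83 = 110 - 15537600 = -15537490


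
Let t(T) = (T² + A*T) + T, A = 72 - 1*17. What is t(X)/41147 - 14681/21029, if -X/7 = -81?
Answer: 6824225882/865280263 ≈ 7.8867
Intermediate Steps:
A = 55 (A = 72 - 17 = 55)
X = 567 (X = -7*(-81) = 567)
t(T) = T² + 56*T (t(T) = (T² + 55*T) + T = T² + 56*T)
t(X)/41147 - 14681/21029 = (567*(56 + 567))/41147 - 14681/21029 = (567*623)*(1/41147) - 14681*1/21029 = 353241*(1/41147) - 14681/21029 = 353241/41147 - 14681/21029 = 6824225882/865280263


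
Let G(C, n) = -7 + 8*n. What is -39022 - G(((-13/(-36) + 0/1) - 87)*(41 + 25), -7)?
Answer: -38959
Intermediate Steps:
-39022 - G(((-13/(-36) + 0/1) - 87)*(41 + 25), -7) = -39022 - (-7 + 8*(-7)) = -39022 - (-7 - 56) = -39022 - 1*(-63) = -39022 + 63 = -38959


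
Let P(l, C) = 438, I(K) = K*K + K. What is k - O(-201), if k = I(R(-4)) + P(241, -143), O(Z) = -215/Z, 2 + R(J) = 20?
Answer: 156565/201 ≈ 778.93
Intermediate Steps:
R(J) = 18 (R(J) = -2 + 20 = 18)
I(K) = K + K² (I(K) = K² + K = K + K²)
k = 780 (k = 18*(1 + 18) + 438 = 18*19 + 438 = 342 + 438 = 780)
k - O(-201) = 780 - (-215)/(-201) = 780 - (-215)*(-1)/201 = 780 - 1*215/201 = 780 - 215/201 = 156565/201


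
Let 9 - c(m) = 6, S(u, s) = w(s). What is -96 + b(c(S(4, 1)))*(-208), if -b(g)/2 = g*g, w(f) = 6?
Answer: 3648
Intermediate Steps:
S(u, s) = 6
c(m) = 3 (c(m) = 9 - 1*6 = 9 - 6 = 3)
b(g) = -2*g**2 (b(g) = -2*g*g = -2*g**2)
-96 + b(c(S(4, 1)))*(-208) = -96 - 2*3**2*(-208) = -96 - 2*9*(-208) = -96 - 18*(-208) = -96 + 3744 = 3648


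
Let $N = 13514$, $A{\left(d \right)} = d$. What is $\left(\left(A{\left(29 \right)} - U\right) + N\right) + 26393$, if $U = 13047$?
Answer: $26889$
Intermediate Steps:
$\left(\left(A{\left(29 \right)} - U\right) + N\right) + 26393 = \left(\left(29 - 13047\right) + 13514\right) + 26393 = \left(-13018 + 13514\right) + 26393 = 496 + 26393 = 26889$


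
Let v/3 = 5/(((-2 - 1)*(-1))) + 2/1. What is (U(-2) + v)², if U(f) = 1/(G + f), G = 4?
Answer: 529/4 ≈ 132.25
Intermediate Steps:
U(f) = 1/(4 + f)
v = 11 (v = 3*(5/(((-2 - 1)*(-1))) + 2/1) = 3*(5/((-3*(-1))) + 2*1) = 3*(5/3 + 2) = 3*(11/3) = 11)
(U(-2) + v)² = (1/(4 - 2) + 11)² = (1/2 + 11)² = (½ + 11)² = (23/2)² = 529/4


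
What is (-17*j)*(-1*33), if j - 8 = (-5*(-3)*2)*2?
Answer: 38148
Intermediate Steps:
j = 68 (j = 8 + (-5*(-3)*2)*2 = 8 + (15*2)*2 = 8 + 30*2 = 8 + 60 = 68)
(-17*j)*(-1*33) = (-17*68)*(-1*33) = -1156*(-33) = 38148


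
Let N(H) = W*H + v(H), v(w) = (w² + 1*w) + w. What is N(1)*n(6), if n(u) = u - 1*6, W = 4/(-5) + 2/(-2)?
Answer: 0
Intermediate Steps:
W = -9/5 (W = 4*(-⅕) + 2*(-½) = -⅘ - 1 = -9/5 ≈ -1.8000)
v(w) = w² + 2*w (v(w) = (w² + w) + w = (w + w²) + w = w² + 2*w)
n(u) = -6 + u (n(u) = u - 6 = -6 + u)
N(H) = -9*H/5 + H*(2 + H)
N(1)*n(6) = (1*(⅕ + 1))*(-6 + 6) = (1*(6/5))*0 = (6/5)*0 = 0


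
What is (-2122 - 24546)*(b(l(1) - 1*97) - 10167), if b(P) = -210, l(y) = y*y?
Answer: 276733836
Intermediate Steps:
l(y) = y**2
(-2122 - 24546)*(b(l(1) - 1*97) - 10167) = (-2122 - 24546)*(-210 - 10167) = -26668*(-10377) = 276733836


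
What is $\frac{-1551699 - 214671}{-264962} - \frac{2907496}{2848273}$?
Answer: $\frac{2130364011929}{377342055313} \approx 5.6457$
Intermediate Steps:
$\frac{-1551699 - 214671}{-264962} - \frac{2907496}{2848273} = \left(-1766370\right) \left(- \frac{1}{264962}\right) - \frac{2907496}{2848273} = \frac{883185}{132481} - \frac{2907496}{2848273} = \frac{2130364011929}{377342055313}$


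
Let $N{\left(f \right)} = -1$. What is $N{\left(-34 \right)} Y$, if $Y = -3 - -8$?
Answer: $-5$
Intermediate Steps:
$Y = 5$ ($Y = -3 + 8 = 5$)
$N{\left(-34 \right)} Y = \left(-1\right) 5 = -5$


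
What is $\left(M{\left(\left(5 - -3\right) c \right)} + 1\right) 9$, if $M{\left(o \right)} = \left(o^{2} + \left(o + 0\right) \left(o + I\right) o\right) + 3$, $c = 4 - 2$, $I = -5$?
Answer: $27684$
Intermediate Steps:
$c = 2$
$M{\left(o \right)} = 3 + o^{2} + o^{2} \left(-5 + o\right)$ ($M{\left(o \right)} = \left(o^{2} + \left(o + 0\right) \left(o - 5\right) o\right) + 3 = \left(o^{2} + o \left(-5 + o\right) o\right) + 3 = \left(o^{2} + o^{2} \left(-5 + o\right)\right) + 3 = 3 + o^{2} + o^{2} \left(-5 + o\right)$)
$\left(M{\left(\left(5 - -3\right) c \right)} + 1\right) 9 = \left(\left(3 + \left(\left(5 - -3\right) 2\right)^{3} - 4 \left(\left(5 - -3\right) 2\right)^{2}\right) + 1\right) 9 = \left(\left(3 + \left(\left(5 + 3\right) 2\right)^{3} - 4 \left(\left(5 + 3\right) 2\right)^{2}\right) + 1\right) 9 = \left(\left(3 + \left(8 \cdot 2\right)^{3} - 4 \left(8 \cdot 2\right)^{2}\right) + 1\right) 9 = \left(\left(3 + 16^{3} - 4 \cdot 16^{2}\right) + 1\right) 9 = \left(\left(3 + 4096 - 1024\right) + 1\right) 9 = \left(3075 + 1\right) 9 = 3076 \cdot 9 = 27684$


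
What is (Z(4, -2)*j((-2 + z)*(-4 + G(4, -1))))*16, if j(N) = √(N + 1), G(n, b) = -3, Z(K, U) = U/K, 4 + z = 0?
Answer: -8*√43 ≈ -52.460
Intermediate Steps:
z = -4 (z = -4 + 0 = -4)
j(N) = √(1 + N)
(Z(4, -2)*j((-2 + z)*(-4 + G(4, -1))))*16 = ((-2/4)*√(1 + (-2 - 4)*(-4 - 3)))*16 = ((-2*¼)*√(1 - 6*(-7)))*16 = -√(1 + 42)/2*16 = -√43/2*16 = -8*√43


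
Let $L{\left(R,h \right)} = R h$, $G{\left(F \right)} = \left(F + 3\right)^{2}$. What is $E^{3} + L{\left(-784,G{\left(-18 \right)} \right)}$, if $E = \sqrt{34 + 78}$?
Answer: $-176400 + 448 \sqrt{7} \approx -1.7521 \cdot 10^{5}$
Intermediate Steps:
$G{\left(F \right)} = \left(3 + F\right)^{2}$
$E = 4 \sqrt{7}$ ($E = \sqrt{112} = 4 \sqrt{7} \approx 10.583$)
$E^{3} + L{\left(-784,G{\left(-18 \right)} \right)} = \left(4 \sqrt{7}\right)^{3} - 784 \left(3 - 18\right)^{2} = 448 \sqrt{7} - 784 \left(-15\right)^{2} = 448 \sqrt{7} - 176400 = -176400 + 448 \sqrt{7}$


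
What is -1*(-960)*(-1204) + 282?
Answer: -1155558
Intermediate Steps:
-1*(-960)*(-1204) + 282 = 960*(-1204) + 282 = -1155840 + 282 = -1155558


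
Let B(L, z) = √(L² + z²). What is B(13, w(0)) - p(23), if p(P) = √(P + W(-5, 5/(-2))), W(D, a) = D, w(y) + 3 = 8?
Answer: √194 - 3*√2 ≈ 9.6857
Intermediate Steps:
w(y) = 5 (w(y) = -3 + 8 = 5)
p(P) = √(-5 + P) (p(P) = √(P - 5) = √(-5 + P))
B(13, w(0)) - p(23) = √(13² + 5²) - √(-5 + 23) = √(169 + 25) - √18 = √194 - 3*√2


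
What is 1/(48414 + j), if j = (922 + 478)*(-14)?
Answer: 1/28814 ≈ 3.4705e-5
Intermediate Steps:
j = -19600 (j = 1400*(-14) = -19600)
1/(48414 + j) = 1/(48414 - 19600) = 1/28814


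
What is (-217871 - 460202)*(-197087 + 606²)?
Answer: -115373442877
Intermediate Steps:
(-217871 - 460202)*(-197087 + 606²) = -678073*(-197087 + 367236) = -678073*170149 = -115373442877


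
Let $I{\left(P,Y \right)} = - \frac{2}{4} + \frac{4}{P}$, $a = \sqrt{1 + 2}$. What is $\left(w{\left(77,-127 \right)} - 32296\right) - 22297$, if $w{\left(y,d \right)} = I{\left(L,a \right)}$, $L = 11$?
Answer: $- \frac{1201049}{22} \approx -54593.0$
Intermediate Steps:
$a = \sqrt{3} \approx 1.732$
$I{\left(P,Y \right)} = - \frac{1}{2} + \frac{4}{P}$ ($I{\left(P,Y \right)} = \left(-2\right) \frac{1}{4} + \frac{4}{P} = - \frac{1}{2} + \frac{4}{P}$)
$w{\left(y,d \right)} = - \frac{3}{22}$ ($w{\left(y,d \right)} = \frac{8 - 11}{2 \cdot 11} = \frac{1}{2} \cdot \frac{1}{11} \left(8 - 11\right) = \frac{1}{2} \cdot \frac{1}{11} \left(-3\right) = - \frac{3}{22}$)
$\left(w{\left(77,-127 \right)} - 32296\right) - 22297 = \left(- \frac{3}{22} - 32296\right) - 22297 = - \frac{710515}{22} - 22297 = - \frac{1201049}{22}$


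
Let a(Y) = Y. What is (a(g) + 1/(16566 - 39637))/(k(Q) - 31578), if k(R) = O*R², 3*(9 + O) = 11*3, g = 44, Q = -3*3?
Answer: -1015123/724798536 ≈ -0.0014006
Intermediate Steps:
Q = -9
O = 2 (O = -9 + (11*3)/3 = -9 + (⅓)*33 = -9 + 11 = 2)
k(R) = 2*R²
(a(g) + 1/(16566 - 39637))/(k(Q) - 31578) = (44 + 1/(16566 - 39637))/(2*(-9)² - 31578) = (44 + 1/(-23071))/(2*81 - 31578) = (44 - 1/23071)/(162 - 31578) = (1015123/23071)/(-31416) = (1015123/23071)*(-1/31416) = -1015123/724798536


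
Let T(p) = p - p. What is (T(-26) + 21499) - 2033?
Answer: 19466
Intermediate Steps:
T(p) = 0
(T(-26) + 21499) - 2033 = (0 + 21499) - 2033 = 21499 - 2033 = 19466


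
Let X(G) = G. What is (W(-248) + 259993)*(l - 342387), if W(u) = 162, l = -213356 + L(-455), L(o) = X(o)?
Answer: -144697690690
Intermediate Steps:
L(o) = o
l = -213811 (l = -213356 - 455 = -213811)
(W(-248) + 259993)*(l - 342387) = (162 + 259993)*(-213811 - 342387) = 260155*(-556198) = -144697690690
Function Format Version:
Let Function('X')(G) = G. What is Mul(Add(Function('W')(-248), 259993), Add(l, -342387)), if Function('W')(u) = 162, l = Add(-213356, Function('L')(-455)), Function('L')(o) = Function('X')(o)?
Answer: -144697690690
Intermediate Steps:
Function('L')(o) = o
l = -213811 (l = Add(-213356, -455) = -213811)
Mul(Add(Function('W')(-248), 259993), Add(l, -342387)) = Mul(Add(162, 259993), Add(-213811, -342387)) = Mul(260155, -556198) = -144697690690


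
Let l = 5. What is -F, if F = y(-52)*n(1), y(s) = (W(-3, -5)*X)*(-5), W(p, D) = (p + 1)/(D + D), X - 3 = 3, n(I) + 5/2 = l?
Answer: 15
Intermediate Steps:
n(I) = 5/2 (n(I) = -5/2 + 5 = 5/2)
X = 6 (X = 3 + 3 = 6)
W(p, D) = (1 + p)/(2*D) (W(p, D) = (1 + p)/((2*D)) = (1 + p)*(1/(2*D)) = (1 + p)/(2*D))
y(s) = -6 (y(s) = (((½)*(1 - 3)/(-5))*6)*(-5) = (((½)*(-⅕)*(-2))*6)*(-5) = ((⅕)*6)*(-5) = (6/5)*(-5) = -6)
F = -15 (F = -6*5/2 = -15)
-F = -1*(-15) = 15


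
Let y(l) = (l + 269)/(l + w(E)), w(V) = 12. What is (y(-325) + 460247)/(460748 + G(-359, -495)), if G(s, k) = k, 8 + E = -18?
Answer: 144057367/144059189 ≈ 0.99999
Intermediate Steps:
E = -26 (E = -8 - 18 = -26)
y(l) = (269 + l)/(12 + l) (y(l) = (l + 269)/(l + 12) = (269 + l)/(12 + l))
(y(-325) + 460247)/(460748 + G(-359, -495)) = ((269 - 325)/(12 - 325) + 460247)/(460748 - 495) = (-56/(-313) + 460247)/460253 = (-1/313*(-56) + 460247)*(1/460253) = (56/313 + 460247)*(1/460253) = (144057367/313)*(1/460253) = 144057367/144059189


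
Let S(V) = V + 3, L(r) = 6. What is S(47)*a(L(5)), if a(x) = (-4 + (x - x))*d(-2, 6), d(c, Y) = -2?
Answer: 400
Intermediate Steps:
S(V) = 3 + V
a(x) = 8 (a(x) = (-4 + (x - x))*(-2) = (-4 + 0)*(-2) = -4*(-2) = 8)
S(47)*a(L(5)) = (3 + 47)*8 = 50*8 = 400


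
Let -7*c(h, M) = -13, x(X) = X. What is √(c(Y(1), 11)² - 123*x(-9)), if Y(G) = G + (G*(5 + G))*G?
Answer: 2*√13603/7 ≈ 33.323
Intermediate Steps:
Y(G) = G + G²*(5 + G)
c(h, M) = 13/7 (c(h, M) = -⅐*(-13) = 13/7)
√(c(Y(1), 11)² - 123*x(-9)) = √((13/7)² - 123*(-9)) = √(169/49 + 1107) = √(54412/49) = 2*√13603/7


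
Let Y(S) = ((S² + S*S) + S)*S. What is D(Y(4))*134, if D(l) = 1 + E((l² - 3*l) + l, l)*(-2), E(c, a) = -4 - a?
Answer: 39798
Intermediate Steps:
Y(S) = S*(S + 2*S²) (Y(S) = ((S² + S²) + S)*S = (2*S² + S)*S = (S + 2*S²)*S = S*(S + 2*S²))
D(l) = 9 + 2*l (D(l) = 1 + (-4 - l)*(-2) = 1 + (8 + 2*l) = 9 + 2*l)
D(Y(4))*134 = (9 + 2*(4²*(1 + 2*4)))*134 = (9 + 2*(16*(1 + 8)))*134 = (9 + 2*(16*9))*134 = (9 + 2*144)*134 = (9 + 288)*134 = 297*134 = 39798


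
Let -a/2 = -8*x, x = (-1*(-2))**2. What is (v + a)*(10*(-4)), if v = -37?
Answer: -1080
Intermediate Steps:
x = 4 (x = 2**2 = 4)
a = 64 (a = -(-16)*4 = -2*(-32) = 64)
(v + a)*(10*(-4)) = (-37 + 64)*(10*(-4)) = 27*(-40) = -1080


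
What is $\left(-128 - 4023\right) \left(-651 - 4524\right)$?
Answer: $21481425$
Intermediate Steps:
$\left(-128 - 4023\right) \left(-651 - 4524\right) = \left(-4151\right) \left(-5175\right) = 21481425$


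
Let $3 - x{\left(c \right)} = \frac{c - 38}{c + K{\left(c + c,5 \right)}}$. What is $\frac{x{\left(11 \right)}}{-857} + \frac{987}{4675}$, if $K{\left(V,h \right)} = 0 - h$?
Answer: $\frac{1621593}{8012950} \approx 0.20237$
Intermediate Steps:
$K{\left(V,h \right)} = - h$
$x{\left(c \right)} = 3 - \frac{-38 + c}{-5 + c}$ ($x{\left(c \right)} = 3 - \frac{c - 38}{c - 5} = 3 - \frac{-38 + c}{c - 5} = 3 - \frac{-38 + c}{-5 + c}$)
$\frac{x{\left(11 \right)}}{-857} + \frac{987}{4675} = \frac{\frac{1}{-5 + 11} \left(23 + 2 \cdot 11\right)}{-857} + \frac{987}{4675} = \frac{23 + 22}{6} \left(- \frac{1}{857}\right) + 987 \cdot \frac{1}{4675} = \frac{1}{6} \cdot 45 \left(- \frac{1}{857}\right) + \frac{987}{4675} = \frac{15}{2} \left(- \frac{1}{857}\right) + \frac{987}{4675} = - \frac{15}{1714} + \frac{987}{4675} = \frac{1621593}{8012950}$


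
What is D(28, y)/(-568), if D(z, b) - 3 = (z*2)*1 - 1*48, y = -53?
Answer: -11/568 ≈ -0.019366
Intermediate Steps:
D(z, b) = -45 + 2*z (D(z, b) = 3 + ((z*2)*1 - 1*48) = 3 + ((2*z)*1 - 48) = 3 + (2*z - 48) = 3 + (-48 + 2*z) = -45 + 2*z)
D(28, y)/(-568) = (-45 + 2*28)/(-568) = (-45 + 56)*(-1/568) = 11*(-1/568) = -11/568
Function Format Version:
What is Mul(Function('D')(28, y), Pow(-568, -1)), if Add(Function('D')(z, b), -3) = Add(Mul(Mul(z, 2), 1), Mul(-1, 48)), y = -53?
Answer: Rational(-11, 568) ≈ -0.019366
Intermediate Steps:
Function('D')(z, b) = Add(-45, Mul(2, z)) (Function('D')(z, b) = Add(3, Add(Mul(Mul(z, 2), 1), Mul(-1, 48))) = Add(3, Add(Mul(Mul(2, z), 1), -48)) = Add(3, Add(Mul(2, z), -48)) = Add(3, Add(-48, Mul(2, z))) = Add(-45, Mul(2, z)))
Mul(Function('D')(28, y), Pow(-568, -1)) = Mul(Add(-45, Mul(2, 28)), Pow(-568, -1)) = Mul(Add(-45, 56), Rational(-1, 568)) = Mul(11, Rational(-1, 568)) = Rational(-11, 568)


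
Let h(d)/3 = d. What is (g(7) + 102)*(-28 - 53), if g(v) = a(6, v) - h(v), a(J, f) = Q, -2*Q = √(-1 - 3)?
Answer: -6561 + 81*I ≈ -6561.0 + 81.0*I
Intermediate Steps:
Q = -I (Q = -√(-1 - 3)/2 = -I ≈ -1.0*I)
h(d) = 3*d
a(J, f) = -I
g(v) = -I - 3*v
(g(7) + 102)*(-28 - 53) = ((-I - 3*7) + 102)*(-28 - 53) = ((-I - 21) + 102)*(-81) = ((-21 - I) + 102)*(-81) = (81 - I)*(-81) = -6561 + 81*I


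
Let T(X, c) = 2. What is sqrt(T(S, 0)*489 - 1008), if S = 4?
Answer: I*sqrt(30) ≈ 5.4772*I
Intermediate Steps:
sqrt(T(S, 0)*489 - 1008) = sqrt(2*489 - 1008) = sqrt(978 - 1008) = sqrt(-30) = I*sqrt(30)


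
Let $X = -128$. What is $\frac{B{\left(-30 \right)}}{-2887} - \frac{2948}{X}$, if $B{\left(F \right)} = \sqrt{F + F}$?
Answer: $\frac{737}{32} - \frac{2 i \sqrt{15}}{2887} \approx 23.031 - 0.0026831 i$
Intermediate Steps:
$B{\left(F \right)} = \sqrt{2} \sqrt{F}$ ($B{\left(F \right)} = \sqrt{2 F} = \sqrt{2} \sqrt{F}$)
$\frac{B{\left(-30 \right)}}{-2887} - \frac{2948}{X} = \frac{\sqrt{2} \sqrt{-30}}{-2887} - \frac{2948}{-128} = \sqrt{2} i \sqrt{30} \left(- \frac{1}{2887}\right) - - \frac{737}{32} = 2 i \sqrt{15} \left(- \frac{1}{2887}\right) + \frac{737}{32} = - \frac{2 i \sqrt{15}}{2887} + \frac{737}{32} = \frac{737}{32} - \frac{2 i \sqrt{15}}{2887}$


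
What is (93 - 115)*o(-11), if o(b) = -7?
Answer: 154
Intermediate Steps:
(93 - 115)*o(-11) = (93 - 115)*(-7) = -22*(-7) = 154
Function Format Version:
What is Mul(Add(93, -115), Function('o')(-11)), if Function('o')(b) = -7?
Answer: 154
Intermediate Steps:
Mul(Add(93, -115), Function('o')(-11)) = Mul(Add(93, -115), -7) = Mul(-22, -7) = 154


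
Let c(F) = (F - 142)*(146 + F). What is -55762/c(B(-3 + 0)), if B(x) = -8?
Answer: 27881/10350 ≈ 2.6938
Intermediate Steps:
c(F) = (-142 + F)*(146 + F)
-55762/c(B(-3 + 0)) = -55762/(-20732 + (-8)**2 + 4*(-8)) = -55762/(-20732 + 64 - 32) = -55762/(-20700) = -55762*(-1/20700) = 27881/10350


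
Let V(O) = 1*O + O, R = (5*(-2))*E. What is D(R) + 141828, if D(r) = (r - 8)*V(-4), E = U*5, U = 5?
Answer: 143892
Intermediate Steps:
E = 25 (E = 5*5 = 25)
R = -250 (R = (5*(-2))*25 = -10*25 = -250)
V(O) = 2*O (V(O) = O + O = 2*O)
D(r) = 64 - 8*r (D(r) = (r - 8)*(2*(-4)) = (-8 + r)*(-8) = 64 - 8*r)
D(R) + 141828 = (64 - 8*(-250)) + 141828 = (64 + 2000) + 141828 = 2064 + 141828 = 143892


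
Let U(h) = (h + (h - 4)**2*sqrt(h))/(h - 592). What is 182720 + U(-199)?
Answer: 144531719/791 - 5887*I*sqrt(199)/113 ≈ 1.8272e+5 - 734.92*I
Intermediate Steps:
U(h) = (h + sqrt(h)*(-4 + h)**2)/(-592 + h) (U(h) = (h + (-4 + h)**2*sqrt(h))/(-592 + h) = (h + sqrt(h)*(-4 + h)**2)/(-592 + h))
182720 + U(-199) = 182720 + (-199 + sqrt(-199)*(-4 - 199)**2)/(-592 - 199) = 182720 + (-199 + (I*sqrt(199))*(-203)**2)/(-791) = 182720 - (-199 + (I*sqrt(199))*41209)/791 = 182720 - (-199 + 41209*I*sqrt(199))/791 = 182720 + (199/791 - 5887*I*sqrt(199)/113) = 144531719/791 - 5887*I*sqrt(199)/113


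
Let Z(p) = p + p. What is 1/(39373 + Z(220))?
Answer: 1/39813 ≈ 2.5117e-5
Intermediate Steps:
Z(p) = 2*p
1/(39373 + Z(220)) = 1/(39373 + 2*220) = 1/(39373 + 440) = 1/39813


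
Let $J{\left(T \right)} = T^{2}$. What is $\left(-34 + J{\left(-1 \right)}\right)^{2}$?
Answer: $1089$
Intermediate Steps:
$\left(-34 + J{\left(-1 \right)}\right)^{2} = \left(-34 + \left(-1\right)^{2}\right)^{2} = \left(-34 + 1\right)^{2} = \left(-33\right)^{2} = 1089$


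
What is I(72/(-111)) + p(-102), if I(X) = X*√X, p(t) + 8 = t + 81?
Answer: -29 - 48*I*√222/1369 ≈ -29.0 - 0.52241*I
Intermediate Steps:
p(t) = 73 + t (p(t) = -8 + (t + 81) = -8 + (81 + t) = 73 + t)
I(X) = X^(3/2)
I(72/(-111)) + p(-102) = (72/(-111))^(3/2) + (73 - 102) = (72*(-1/111))^(3/2) - 29 = (-24/37)^(3/2) - 29 = -48*I*√222/1369 - 29 = -29 - 48*I*√222/1369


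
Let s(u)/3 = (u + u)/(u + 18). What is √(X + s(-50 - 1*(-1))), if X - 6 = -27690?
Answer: I*√26595210/31 ≈ 166.36*I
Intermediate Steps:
X = -27684 (X = 6 - 27690 = -27684)
s(u) = 6*u/(18 + u) (s(u) = 3*((u + u)/(u + 18)) = 3*((2*u)/(18 + u)) = 3*(2*u/(18 + u)) = 6*u/(18 + u))
√(X + s(-50 - 1*(-1))) = √(-27684 + 6*(-50 - 1*(-1))/(18 + (-50 - 1*(-1)))) = √(-27684 + 6*(-50 + 1)/(18 + (-50 + 1))) = √(-27684 + 6*(-49)/(18 - 49)) = √(-27684 + 6*(-49)/(-31)) = √(-27684 + 6*(-49)*(-1/31)) = √(-27684 + 294/31) = √(-857910/31) = I*√26595210/31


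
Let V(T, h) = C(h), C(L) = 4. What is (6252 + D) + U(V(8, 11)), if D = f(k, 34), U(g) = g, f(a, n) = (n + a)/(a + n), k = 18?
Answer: 6257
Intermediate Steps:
V(T, h) = 4
f(a, n) = 1 (f(a, n) = (a + n)/(a + n) = 1)
D = 1
(6252 + D) + U(V(8, 11)) = (6252 + 1) + 4 = 6253 + 4 = 6257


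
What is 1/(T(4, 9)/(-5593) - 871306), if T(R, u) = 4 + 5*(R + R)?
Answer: -5593/4873214502 ≈ -1.1477e-6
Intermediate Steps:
T(R, u) = 4 + 10*R (T(R, u) = 4 + 5*(2*R) = 4 + 10*R)
1/(T(4, 9)/(-5593) - 871306) = 1/((4 + 10*4)/(-5593) - 871306) = 1/((4 + 40)*(-1/5593) - 871306) = 1/(44*(-1/5593) - 871306) = 1/(-44/5593 - 871306) = 1/(-4873214502/5593) = -5593/4873214502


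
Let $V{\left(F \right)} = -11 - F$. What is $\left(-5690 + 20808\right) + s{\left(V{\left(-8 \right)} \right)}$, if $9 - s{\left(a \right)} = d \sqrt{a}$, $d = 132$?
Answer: $15127 - 132 i \sqrt{3} \approx 15127.0 - 228.63 i$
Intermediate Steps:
$s{\left(a \right)} = 9 - 132 \sqrt{a}$
$\left(-5690 + 20808\right) + s{\left(V{\left(-8 \right)} \right)} = \left(-5690 + 20808\right) + \left(9 - 132 \sqrt{-11 - -8}\right) = 15118 + \left(9 - 132 \sqrt{-11 + 8}\right) = 15118 + \left(9 - 132 \sqrt{-3}\right) = 15118 + \left(9 - 132 i \sqrt{3}\right) = 15127 - 132 i \sqrt{3}$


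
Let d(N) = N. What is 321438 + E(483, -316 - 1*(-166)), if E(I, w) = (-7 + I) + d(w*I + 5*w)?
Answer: 248714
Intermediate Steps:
E(I, w) = -7 + I + 5*w + I*w (E(I, w) = (-7 + I) + (w*I + 5*w) = (-7 + I) + (I*w + 5*w) = (-7 + I) + (5*w + I*w) = -7 + I + 5*w + I*w)
321438 + E(483, -316 - 1*(-166)) = 321438 + (-7 + 483 + (-316 - 1*(-166))*(5 + 483)) = 321438 + (-7 + 483 + (-316 + 166)*488) = 321438 + (-7 + 483 - 150*488) = 321438 + (-7 + 483 - 73200) = 321438 - 72724 = 248714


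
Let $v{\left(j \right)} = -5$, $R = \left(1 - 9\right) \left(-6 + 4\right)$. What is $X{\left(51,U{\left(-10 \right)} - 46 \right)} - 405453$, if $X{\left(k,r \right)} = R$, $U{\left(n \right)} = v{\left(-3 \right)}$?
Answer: $-405437$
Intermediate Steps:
$R = 16$ ($R = \left(-8\right) \left(-2\right) = 16$)
$U{\left(n \right)} = -5$
$X{\left(k,r \right)} = 16$
$X{\left(51,U{\left(-10 \right)} - 46 \right)} - 405453 = 16 - 405453 = -405437$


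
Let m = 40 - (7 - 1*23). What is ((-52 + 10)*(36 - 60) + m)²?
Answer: 1132096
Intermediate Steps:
m = 56 (m = 40 - (7 - 23) = 40 - 1*(-16) = 40 + 16 = 56)
((-52 + 10)*(36 - 60) + m)² = ((-52 + 10)*(36 - 60) + 56)² = (-42*(-24) + 56)² = (1008 + 56)² = 1064² = 1132096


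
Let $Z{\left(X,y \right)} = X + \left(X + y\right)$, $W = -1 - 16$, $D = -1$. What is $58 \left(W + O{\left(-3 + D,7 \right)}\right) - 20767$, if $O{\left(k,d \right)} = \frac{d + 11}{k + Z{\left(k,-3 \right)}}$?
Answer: $- \frac{109113}{5} \approx -21823.0$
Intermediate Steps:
$W = -17$
$Z{\left(X,y \right)} = y + 2 X$
$O{\left(k,d \right)} = \frac{11 + d}{-3 + 3 k}$ ($O{\left(k,d \right)} = \frac{d + 11}{k + \left(-3 + 2 k\right)} = \frac{11 + d}{-3 + 3 k}$)
$58 \left(W + O{\left(-3 + D,7 \right)}\right) - 20767 = 58 \left(-17 + \frac{11 + 7}{3 \left(-1 - 4\right)}\right) - 20767 = 58 \left(-17 + \frac{1}{3} \frac{1}{-1 - 4} \cdot 18\right) - 20767 = 58 \left(-17 + \frac{1}{3} \frac{1}{-5} \cdot 18\right) - 20767 = 58 \left(-17 + \frac{1}{3} \left(- \frac{1}{5}\right) 18\right) - 20767 = 58 \left(-17 - \frac{6}{5}\right) - 20767 = 58 \left(- \frac{91}{5}\right) - 20767 = - \frac{5278}{5} - 20767 = - \frac{109113}{5}$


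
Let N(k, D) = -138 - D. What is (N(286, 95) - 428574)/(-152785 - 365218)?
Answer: 428807/518003 ≈ 0.82781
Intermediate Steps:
(N(286, 95) - 428574)/(-152785 - 365218) = ((-138 - 1*95) - 428574)/(-152785 - 365218) = ((-138 - 95) - 428574)/(-518003) = (-233 - 428574)*(-1/518003) = -428807*(-1/518003) = 428807/518003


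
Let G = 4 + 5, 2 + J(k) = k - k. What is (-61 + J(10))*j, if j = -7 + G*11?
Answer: -5796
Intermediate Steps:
J(k) = -2 (J(k) = -2 + (k - k) = -2 + 0 = -2)
G = 9
j = 92 (j = -7 + 9*11 = -7 + 99 = 92)
(-61 + J(10))*j = (-61 - 2)*92 = -63*92 = -5796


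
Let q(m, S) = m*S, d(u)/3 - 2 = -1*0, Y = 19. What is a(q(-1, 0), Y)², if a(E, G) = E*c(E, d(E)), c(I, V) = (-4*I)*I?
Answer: 0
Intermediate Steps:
d(u) = 6 (d(u) = 6 + 3*(-1*0) = 6 + 3*0 = 6 + 0 = 6)
c(I, V) = -4*I²
q(m, S) = S*m
a(E, G) = -4*E³ (a(E, G) = E*(-4*E²) = -4*E³)
a(q(-1, 0), Y)² = (-4*(0*(-1))³)² = (-4*0³)² = (-4*0)² = 0² = 0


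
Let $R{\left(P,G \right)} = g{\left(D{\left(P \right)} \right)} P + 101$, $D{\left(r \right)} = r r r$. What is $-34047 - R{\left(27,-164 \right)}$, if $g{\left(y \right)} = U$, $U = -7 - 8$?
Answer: $-33743$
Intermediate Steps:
$U = -15$ ($U = -7 - 8 = -15$)
$D{\left(r \right)} = r^{3}$ ($D{\left(r \right)} = r^{2} r = r^{3}$)
$g{\left(y \right)} = -15$
$R{\left(P,G \right)} = 101 - 15 P$ ($R{\left(P,G \right)} = - 15 P + 101 = 101 - 15 P$)
$-34047 - R{\left(27,-164 \right)} = -34047 - \left(101 - 405\right) = -34047 - -304 = -34047 + 304 = -33743$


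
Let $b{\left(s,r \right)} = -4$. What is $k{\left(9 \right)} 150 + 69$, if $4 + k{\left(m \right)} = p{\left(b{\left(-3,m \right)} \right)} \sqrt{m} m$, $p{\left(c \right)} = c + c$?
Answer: $-32931$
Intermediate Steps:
$p{\left(c \right)} = 2 c$
$k{\left(m \right)} = -4 - 8 m^{\frac{3}{2}}$ ($k{\left(m \right)} = -4 + 2 \left(-4\right) \sqrt{m} m = -4 + - 8 \sqrt{m} m = -4 - 8 m^{\frac{3}{2}}$)
$k{\left(9 \right)} 150 + 69 = \left(-4 - 8 \cdot 9^{\frac{3}{2}}\right) 150 + 69 = \left(-4 - 216\right) 150 + 69 = \left(-220\right) 150 + 69 = -33000 + 69 = -32931$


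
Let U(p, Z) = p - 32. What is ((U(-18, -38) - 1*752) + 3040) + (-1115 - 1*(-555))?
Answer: 1678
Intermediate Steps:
U(p, Z) = -32 + p
((U(-18, -38) - 1*752) + 3040) + (-1115 - 1*(-555)) = (((-32 - 18) - 1*752) + 3040) + (-1115 - 1*(-555)) = ((-50 - 752) + 3040) + (-1115 + 555) = (-802 + 3040) - 560 = 2238 - 560 = 1678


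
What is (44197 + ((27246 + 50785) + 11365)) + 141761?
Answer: 275354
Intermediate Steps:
(44197 + ((27246 + 50785) + 11365)) + 141761 = (44197 + (78031 + 11365)) + 141761 = (44197 + 89396) + 141761 = 133593 + 141761 = 275354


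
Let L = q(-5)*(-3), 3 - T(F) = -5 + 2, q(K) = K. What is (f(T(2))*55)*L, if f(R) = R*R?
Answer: 29700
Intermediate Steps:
T(F) = 6 (T(F) = 3 - (-5 + 2) = 3 - 1*(-3) = 3 + 3 = 6)
L = 15 (L = -5*(-3) = 15)
f(R) = R²
(f(T(2))*55)*L = (6²*55)*15 = (36*55)*15 = 1980*15 = 29700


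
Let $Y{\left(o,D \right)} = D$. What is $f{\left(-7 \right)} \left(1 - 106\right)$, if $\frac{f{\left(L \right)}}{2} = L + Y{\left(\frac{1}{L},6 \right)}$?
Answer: $210$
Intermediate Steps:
$f{\left(L \right)} = 12 + 2 L$ ($f{\left(L \right)} = 2 \left(L + 6\right) = 2 \left(6 + L\right) = 12 + 2 L$)
$f{\left(-7 \right)} \left(1 - 106\right) = \left(12 + 2 \left(-7\right)\right) \left(1 - 106\right) = \left(12 - 14\right) \left(-105\right) = \left(-2\right) \left(-105\right) = 210$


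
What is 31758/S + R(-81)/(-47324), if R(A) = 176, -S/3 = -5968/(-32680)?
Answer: -255808774467/4412963 ≈ -57968.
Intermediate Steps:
S = -2238/4085 (S = -(-17904)/(-32680) = -(-17904)*(-1)/32680 = -3*746/4085 = -2238/4085 ≈ -0.54786)
31758/S + R(-81)/(-47324) = 31758/(-2238/4085) + 176/(-47324) = 31758*(-4085/2238) + 176*(-1/47324) = -21621905/373 - 44/11831 = -255808774467/4412963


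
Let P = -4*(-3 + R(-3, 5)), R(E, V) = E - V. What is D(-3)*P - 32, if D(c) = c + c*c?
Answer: 232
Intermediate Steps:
D(c) = c + c²
P = 44 (P = -4*(-3 + (-3 - 1*5)) = -4*(-3 + (-3 - 5)) = -4*(-3 - 8) = -4*(-11) = 44)
D(-3)*P - 32 = -3*(1 - 3)*44 - 32 = -3*(-2)*44 - 32 = 6*44 - 32 = 264 - 32 = 232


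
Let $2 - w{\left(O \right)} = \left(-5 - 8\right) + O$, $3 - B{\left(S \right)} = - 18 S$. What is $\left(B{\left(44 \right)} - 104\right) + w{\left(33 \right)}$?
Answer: $673$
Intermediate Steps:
$B{\left(S \right)} = 3 + 18 S$ ($B{\left(S \right)} = 3 - - 18 S = 3 + 18 S$)
$w{\left(O \right)} = 15 - O$ ($w{\left(O \right)} = 2 - \left(\left(-5 - 8\right) + O\right) = 2 - \left(-13 + O\right) = 15 - O$)
$\left(B{\left(44 \right)} - 104\right) + w{\left(33 \right)} = \left(\left(3 + 18 \cdot 44\right) - 104\right) + \left(15 - 33\right) = \left(\left(3 + 792\right) - 104\right) + \left(15 - 33\right) = \left(795 - 104\right) - 18 = 691 - 18 = 673$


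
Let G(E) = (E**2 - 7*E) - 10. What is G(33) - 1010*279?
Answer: -280942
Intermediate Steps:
G(E) = -10 + E**2 - 7*E
G(33) - 1010*279 = (-10 + 33**2 - 7*33) - 1010*279 = (-10 + 1089 - 231) - 281790 = 848 - 281790 = -280942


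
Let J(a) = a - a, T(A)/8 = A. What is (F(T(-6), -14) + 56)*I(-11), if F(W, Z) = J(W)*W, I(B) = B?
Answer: -616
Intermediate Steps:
T(A) = 8*A
J(a) = 0
F(W, Z) = 0 (F(W, Z) = 0*W = 0)
(F(T(-6), -14) + 56)*I(-11) = (0 + 56)*(-11) = 56*(-11) = -616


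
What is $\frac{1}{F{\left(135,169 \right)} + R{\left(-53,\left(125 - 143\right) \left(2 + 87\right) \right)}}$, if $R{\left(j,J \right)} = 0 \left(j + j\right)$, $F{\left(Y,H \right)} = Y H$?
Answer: $\frac{1}{22815} \approx 4.3831 \cdot 10^{-5}$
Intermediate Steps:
$F{\left(Y,H \right)} = H Y$
$R{\left(j,J \right)} = 0$ ($R{\left(j,J \right)} = 0 \cdot 2 j = 0$)
$\frac{1}{F{\left(135,169 \right)} + R{\left(-53,\left(125 - 143\right) \left(2 + 87\right) \right)}} = \frac{1}{169 \cdot 135 + 0} = \frac{1}{22815 + 0} = \frac{1}{22815}$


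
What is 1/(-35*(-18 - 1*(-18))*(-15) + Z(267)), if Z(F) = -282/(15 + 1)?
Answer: -8/141 ≈ -0.056738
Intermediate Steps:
Z(F) = -141/8 (Z(F) = -282/16 = -282*1/16 = -141/8)
1/(-35*(-18 - 1*(-18))*(-15) + Z(267)) = 1/(-35*(-18 - 1*(-18))*(-15) - 141/8) = 1/(-35*(-18 + 18)*(-15) - 141/8) = 1/(-35*0*(-15) - 141/8) = 1/(0*(-15) - 141/8) = 1/(0 - 141/8) = 1/(-141/8) = -8/141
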